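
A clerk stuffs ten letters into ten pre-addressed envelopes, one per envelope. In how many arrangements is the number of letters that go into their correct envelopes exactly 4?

Choose which 4 of the 10 are fixed: C(10,4) = 210.
The remaining 6 must be deranged: !6 = 265.
Total: 210 × 265 = 55650.

55650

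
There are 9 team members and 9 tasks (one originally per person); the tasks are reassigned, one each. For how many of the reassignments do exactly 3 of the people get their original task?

22260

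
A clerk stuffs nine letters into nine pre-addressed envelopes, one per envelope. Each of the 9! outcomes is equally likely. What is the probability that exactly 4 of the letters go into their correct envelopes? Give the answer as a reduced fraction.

Favorable outcomes: C(9,4)·!5 = 126·44 = 5544.
Total outcomes: 9! = 362880.
Probability = 5544/362880 = 11/720.

11/720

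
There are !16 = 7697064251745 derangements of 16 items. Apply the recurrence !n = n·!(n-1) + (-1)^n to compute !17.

130850092279664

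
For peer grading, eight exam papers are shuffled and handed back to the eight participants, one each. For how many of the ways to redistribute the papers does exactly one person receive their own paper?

Pick the single fixed position: C(8,1) = 8 ways.
The other 7 form a derangement: !7 = 1854.
Total: 8 × 1854 = 14832.

14832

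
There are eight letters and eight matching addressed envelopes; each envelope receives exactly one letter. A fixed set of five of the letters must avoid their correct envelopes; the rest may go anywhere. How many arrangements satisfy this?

Inclusion-exclusion on the 5 forbidden self-matches:
Σ_{j=0}^{5} (-1)^j C(5,j)(8-j)!
= C(5,0)·8! - C(5,1)·7! + C(5,2)·6! - C(5,3)·5! + C(5,4)·4! - C(5,5)·3!
= 40320 - 25200 + 7200 - 1200 + 120 - 6
= 21234

21234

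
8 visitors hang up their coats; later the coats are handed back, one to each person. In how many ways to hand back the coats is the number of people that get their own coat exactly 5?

Choose which 5 of the 8 are fixed: C(8,5) = 56.
The remaining 3 must be deranged: !3 = 2.
Total: 56 × 2 = 112.

112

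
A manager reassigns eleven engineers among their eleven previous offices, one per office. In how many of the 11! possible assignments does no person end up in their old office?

14684570

Recurrence: !11 = 10·(!10 + !9).
!11 = 10·(1334961 + 133496) = 10·1468457 = 14684570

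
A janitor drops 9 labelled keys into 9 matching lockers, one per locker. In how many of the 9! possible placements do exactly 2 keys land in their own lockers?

66744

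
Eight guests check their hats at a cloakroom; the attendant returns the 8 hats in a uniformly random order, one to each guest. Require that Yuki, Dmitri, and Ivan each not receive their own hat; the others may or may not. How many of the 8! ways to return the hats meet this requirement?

27240

Inclusion-exclusion on the 3 forbidden self-matches:
Σ_{j=0}^{3} (-1)^j C(3,j)(8-j)!
= C(3,0)·8! - C(3,1)·7! + C(3,2)·6! - C(3,3)·5!
= 40320 - 15120 + 2160 - 120
= 27240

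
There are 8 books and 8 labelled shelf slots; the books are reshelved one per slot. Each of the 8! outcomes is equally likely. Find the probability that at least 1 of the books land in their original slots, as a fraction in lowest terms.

3641/5760

Favorable outcomes: Σ_{i≥1} C(8,i)·!(8-i) = 8·1854 + 28·265 + 56·44 + 70·9 + 56·2 + 28·1 + 8·0 + 1·1 = 25487.
Total outcomes: 8! = 40320.
Probability = 25487/40320 = 3641/5760.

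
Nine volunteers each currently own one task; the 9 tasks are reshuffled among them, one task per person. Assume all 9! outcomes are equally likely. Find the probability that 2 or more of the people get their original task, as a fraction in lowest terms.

95887/362880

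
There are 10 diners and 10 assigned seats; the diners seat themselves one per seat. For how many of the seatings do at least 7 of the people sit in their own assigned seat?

286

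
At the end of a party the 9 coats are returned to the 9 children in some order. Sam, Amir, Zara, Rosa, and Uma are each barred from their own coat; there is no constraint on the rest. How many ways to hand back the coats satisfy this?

205056

Let A_j be the event that the j-th constrained one is fixed. By inclusion-exclusion over the 5 events:
Σ_{j=0}^{5} (-1)^j C(5,j)(9-j)!
= C(5,0)·9! - C(5,1)·8! + C(5,2)·7! - C(5,3)·6! + C(5,4)·5! - C(5,5)·4!
= 362880 - 201600 + 50400 - 7200 + 600 - 24
= 205056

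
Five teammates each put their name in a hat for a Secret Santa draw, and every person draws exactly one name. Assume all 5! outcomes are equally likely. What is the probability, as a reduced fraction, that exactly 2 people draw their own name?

1/6

Favorable outcomes: C(5,2)·!3 = 10·2 = 20.
Total outcomes: 5! = 120.
Probability = 20/120 = 1/6.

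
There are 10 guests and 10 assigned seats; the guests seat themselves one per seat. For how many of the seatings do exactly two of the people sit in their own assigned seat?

667485

Pick the 2 fixed positions: C(10,2) = 45 ways.
The other 8 form a derangement: !8 = 14833.
Total: 45 × 14833 = 667485.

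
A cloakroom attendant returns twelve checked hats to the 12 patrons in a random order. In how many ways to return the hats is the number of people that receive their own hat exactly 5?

1468368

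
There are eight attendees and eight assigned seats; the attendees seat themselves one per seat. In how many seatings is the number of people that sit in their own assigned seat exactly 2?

7420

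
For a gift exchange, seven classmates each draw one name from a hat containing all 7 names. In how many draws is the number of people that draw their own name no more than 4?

Sum C(7,i)·!(7-i) for i = 0..4:
  i=0: C(7,0)·!7 = 1·1854 = 1854
  i=1: C(7,1)·!6 = 7·265 = 1855
  i=2: C(7,2)·!5 = 21·44 = 924
  i=3: C(7,3)·!4 = 35·9 = 315
  i=4: C(7,4)·!3 = 35·2 = 70
Total = 5018.

5018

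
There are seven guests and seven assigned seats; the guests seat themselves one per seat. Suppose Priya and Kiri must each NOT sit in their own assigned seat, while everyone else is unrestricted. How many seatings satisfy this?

3720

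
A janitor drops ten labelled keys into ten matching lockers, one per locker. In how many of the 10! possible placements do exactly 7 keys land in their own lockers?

Pick the 7 fixed positions: C(10,7) = 120 ways.
The other 3 form a derangement: !3 = 2.
Total: 120 × 2 = 240.

240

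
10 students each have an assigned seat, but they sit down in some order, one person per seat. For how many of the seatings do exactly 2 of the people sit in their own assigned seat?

667485

Pick the 2 fixed positions: C(10,2) = 45 ways.
The other 8 form a derangement: !8 = 14833.
Total: 45 × 14833 = 667485.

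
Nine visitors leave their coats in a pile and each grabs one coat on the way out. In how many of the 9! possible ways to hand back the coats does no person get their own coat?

!9 = 9! · Σ_{k=0}^{9} (-1)^k/k!
= 9! - 9!/1! + 9!/2! - 9!/3! + 9!/4! - 9!/5! + 9!/6! - 9!/7! + 9!/8! - 9!/9!
= 362880 - 362880 + 181440 - 60480 + 15120 - 3024 + 504 - 72 + 9 - 1
= 133496

133496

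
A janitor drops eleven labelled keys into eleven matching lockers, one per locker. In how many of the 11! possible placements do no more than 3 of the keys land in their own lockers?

39158866

Sum C(11,i)·!(11-i) for i = 0..3:
  i=0: C(11,0)·!11 = 1·14684570 = 14684570
  i=1: C(11,1)·!10 = 11·1334961 = 14684571
  i=2: C(11,2)·!9 = 55·133496 = 7342280
  i=3: C(11,3)·!8 = 165·14833 = 2447445
Total = 39158866.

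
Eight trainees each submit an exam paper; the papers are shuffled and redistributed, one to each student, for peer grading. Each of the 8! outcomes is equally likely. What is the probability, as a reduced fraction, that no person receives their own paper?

Favorable outcomes: !8 = 14833.
Total outcomes: 8! = 40320.
Probability = 14833/40320 = 2119/5760.

2119/5760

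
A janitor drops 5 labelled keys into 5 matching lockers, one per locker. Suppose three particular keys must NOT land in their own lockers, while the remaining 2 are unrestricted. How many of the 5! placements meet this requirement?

64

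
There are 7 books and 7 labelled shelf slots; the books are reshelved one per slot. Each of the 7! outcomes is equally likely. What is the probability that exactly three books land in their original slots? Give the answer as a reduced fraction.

1/16

Favorable outcomes: C(7,3)·!4 = 35·9 = 315.
Total outcomes: 7! = 5040.
Probability = 315/5040 = 1/16.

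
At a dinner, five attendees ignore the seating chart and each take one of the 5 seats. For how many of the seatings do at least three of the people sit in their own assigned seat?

Sum C(5,i)·!(5-i) for i = 3..5:
  i=3: C(5,3)·!2 = 10·1 = 10
  i=4: C(5,4)·!1 = 5·0 = 0
  i=5: C(5,5)·!0 = 1·1 = 1
Total = 11.

11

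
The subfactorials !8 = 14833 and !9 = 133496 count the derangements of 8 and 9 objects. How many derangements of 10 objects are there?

1334961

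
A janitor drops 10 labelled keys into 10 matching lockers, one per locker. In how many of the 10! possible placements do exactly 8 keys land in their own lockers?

Pick the 8 fixed positions: C(10,8) = 45 ways.
The other 2 form a derangement: !2 = 1.
Total: 45 × 1 = 45.

45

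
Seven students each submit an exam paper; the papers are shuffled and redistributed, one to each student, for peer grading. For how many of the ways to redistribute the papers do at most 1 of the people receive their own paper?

3709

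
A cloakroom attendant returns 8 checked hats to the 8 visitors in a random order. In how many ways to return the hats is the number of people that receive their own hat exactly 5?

112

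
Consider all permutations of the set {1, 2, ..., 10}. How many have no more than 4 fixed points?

3615536

# with exactly i fixed is C(10,i)·!(10-i); sum over i=0..4:
  i=0: C(10,0)·!10 = 1·1334961 = 1334961
  i=1: C(10,1)·!9 = 10·133496 = 1334960
  i=2: C(10,2)·!8 = 45·14833 = 667485
  i=3: C(10,3)·!7 = 120·1854 = 222480
  i=4: C(10,4)·!6 = 210·265 = 55650
Total = 3615536.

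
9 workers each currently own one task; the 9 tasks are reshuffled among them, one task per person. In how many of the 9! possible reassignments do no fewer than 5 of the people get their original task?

1339

Sum C(9,i)·!(9-i) for i = 5..9:
  i=5: C(9,5)·!4 = 126·9 = 1134
  i=6: C(9,6)·!3 = 84·2 = 168
  i=7: C(9,7)·!2 = 36·1 = 36
  i=8: C(9,8)·!1 = 9·0 = 0
  i=9: C(9,9)·!0 = 1·1 = 1
Total = 1339.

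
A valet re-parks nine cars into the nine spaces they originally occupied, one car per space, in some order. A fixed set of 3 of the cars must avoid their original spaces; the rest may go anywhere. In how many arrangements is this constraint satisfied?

256320

Let A_j be the event that the j-th constrained one is fixed. By inclusion-exclusion over the 3 events:
Σ_{j=0}^{3} (-1)^j C(3,j)(9-j)!
= C(3,0)·9! - C(3,1)·8! + C(3,2)·7! - C(3,3)·6!
= 362880 - 120960 + 15120 - 720
= 256320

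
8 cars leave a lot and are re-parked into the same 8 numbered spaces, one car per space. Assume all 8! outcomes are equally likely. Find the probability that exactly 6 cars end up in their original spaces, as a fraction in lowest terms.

Favorable outcomes: C(8,6)·!2 = 28·1 = 28.
Total outcomes: 8! = 40320.
Probability = 28/40320 = 1/1440.

1/1440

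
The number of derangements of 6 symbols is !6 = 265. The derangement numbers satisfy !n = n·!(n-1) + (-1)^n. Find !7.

!7 = 7·265 - 1 = 1854.

1854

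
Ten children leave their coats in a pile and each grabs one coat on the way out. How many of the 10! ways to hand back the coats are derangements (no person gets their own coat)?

1334961

!10 = 10! · Σ_{k=0}^{10} (-1)^k/k!
= 10! - 10!/1! + 10!/2! - 10!/3! + 10!/4! - 10!/5! + 10!/6! - 10!/7! + 10!/8! - 10!/9! + 10!/10!
= 3628800 - 3628800 + 1814400 - 604800 + 151200 - 30240 + 5040 - 720 + 90 - 10 + 1
= 1334961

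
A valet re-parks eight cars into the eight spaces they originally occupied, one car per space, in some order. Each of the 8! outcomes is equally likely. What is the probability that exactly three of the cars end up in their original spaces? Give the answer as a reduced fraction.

11/180

Favorable outcomes: C(8,3)·!5 = 56·44 = 2464.
Total outcomes: 8! = 40320.
Probability = 2464/40320 = 11/180.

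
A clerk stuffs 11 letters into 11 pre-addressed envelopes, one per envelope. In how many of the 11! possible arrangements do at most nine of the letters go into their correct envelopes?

39916799

# with exactly i fixed is C(11,i)·!(11-i); sum over i=0..9:
  i=0: C(11,0)·!11 = 1·14684570 = 14684570
  i=1: C(11,1)·!10 = 11·1334961 = 14684571
  i=2: C(11,2)·!9 = 55·133496 = 7342280
  i=3: C(11,3)·!8 = 165·14833 = 2447445
  i=4: C(11,4)·!7 = 330·1854 = 611820
  i=5: C(11,5)·!6 = 462·265 = 122430
  i=6: C(11,6)·!5 = 462·44 = 20328
  i=7: C(11,7)·!4 = 330·9 = 2970
  i=8: C(11,8)·!3 = 165·2 = 330
  i=9: C(11,9)·!2 = 55·1 = 55
Total = 39916799.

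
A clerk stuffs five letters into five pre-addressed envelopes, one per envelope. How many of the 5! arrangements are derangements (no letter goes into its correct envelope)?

44

Recurrence: !5 = 4·(!4 + !3).
!5 = 4·(9 + 2) = 4·11 = 44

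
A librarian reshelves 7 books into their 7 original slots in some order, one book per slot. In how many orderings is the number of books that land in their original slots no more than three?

4948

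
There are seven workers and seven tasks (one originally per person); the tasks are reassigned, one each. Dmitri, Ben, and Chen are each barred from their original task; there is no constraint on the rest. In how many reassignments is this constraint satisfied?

3216

Let A_j be the event that the j-th constrained one is fixed. By inclusion-exclusion over the 3 events:
Σ_{j=0}^{3} (-1)^j C(3,j)(7-j)!
= C(3,0)·7! - C(3,1)·6! + C(3,2)·5! - C(3,3)·4!
= 5040 - 2160 + 360 - 24
= 3216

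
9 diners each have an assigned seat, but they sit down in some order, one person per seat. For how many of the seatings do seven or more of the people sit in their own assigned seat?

37

Sum C(9,i)·!(9-i) for i = 7..9:
  i=7: C(9,7)·!2 = 36·1 = 36
  i=8: C(9,8)·!1 = 9·0 = 0
  i=9: C(9,9)·!0 = 1·1 = 1
Total = 37.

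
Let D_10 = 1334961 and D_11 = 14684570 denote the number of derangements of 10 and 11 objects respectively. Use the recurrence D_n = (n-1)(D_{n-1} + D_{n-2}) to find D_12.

D_12 = (12-1)·(D_11 + D_10) = 11·(14684570 + 1334961) = 11·16019531 = 176214841.

176214841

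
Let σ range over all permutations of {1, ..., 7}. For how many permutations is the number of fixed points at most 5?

5039

# with exactly i fixed is C(7,i)·!(7-i); sum over i=0..5:
  i=0: C(7,0)·!7 = 1·1854 = 1854
  i=1: C(7,1)·!6 = 7·265 = 1855
  i=2: C(7,2)·!5 = 21·44 = 924
  i=3: C(7,3)·!4 = 35·9 = 315
  i=4: C(7,4)·!3 = 35·2 = 70
  i=5: C(7,5)·!2 = 21·1 = 21
Total = 5039.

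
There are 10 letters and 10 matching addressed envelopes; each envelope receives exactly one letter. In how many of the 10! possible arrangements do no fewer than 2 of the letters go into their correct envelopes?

Sum C(10,i)·!(10-i) for i = 2..10:
  i=2: C(10,2)·!8 = 45·14833 = 667485
  i=3: C(10,3)·!7 = 120·1854 = 222480
  i=4: C(10,4)·!6 = 210·265 = 55650
  i=5: C(10,5)·!5 = 252·44 = 11088
  i=6: C(10,6)·!4 = 210·9 = 1890
  i=7: C(10,7)·!3 = 120·2 = 240
  i=8: C(10,8)·!2 = 45·1 = 45
  i=9: C(10,9)·!1 = 10·0 = 0
  i=10: C(10,10)·!0 = 1·1 = 1
Total = 958879.

958879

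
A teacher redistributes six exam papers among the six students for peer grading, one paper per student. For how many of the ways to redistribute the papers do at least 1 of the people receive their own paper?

455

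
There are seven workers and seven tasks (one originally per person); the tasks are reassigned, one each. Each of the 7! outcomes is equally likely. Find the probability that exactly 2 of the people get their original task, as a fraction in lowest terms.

11/60

Favorable outcomes: C(7,2)·!5 = 21·44 = 924.
Total outcomes: 7! = 5040.
Probability = 924/5040 = 11/60.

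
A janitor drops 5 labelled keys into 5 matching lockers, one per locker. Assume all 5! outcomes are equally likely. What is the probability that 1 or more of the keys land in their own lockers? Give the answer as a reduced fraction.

19/30

Favorable outcomes: Σ_{i≥1} C(5,i)·!(5-i) = 5·9 + 10·2 + 10·1 + 5·0 + 1·1 = 76.
Total outcomes: 5! = 120.
Probability = 76/120 = 19/30.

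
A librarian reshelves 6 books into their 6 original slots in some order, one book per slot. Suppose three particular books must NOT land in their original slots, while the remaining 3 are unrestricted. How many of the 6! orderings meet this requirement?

426

Inclusion-exclusion on the 3 forbidden self-matches:
Σ_{j=0}^{3} (-1)^j C(3,j)(6-j)!
= C(3,0)·6! - C(3,1)·5! + C(3,2)·4! - C(3,3)·3!
= 720 - 360 + 72 - 6
= 426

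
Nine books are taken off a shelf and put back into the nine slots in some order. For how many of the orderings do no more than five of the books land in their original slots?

Sum C(9,i)·!(9-i) for i = 0..5:
  i=0: C(9,0)·!9 = 1·133496 = 133496
  i=1: C(9,1)·!8 = 9·14833 = 133497
  i=2: C(9,2)·!7 = 36·1854 = 66744
  i=3: C(9,3)·!6 = 84·265 = 22260
  i=4: C(9,4)·!5 = 126·44 = 5544
  i=5: C(9,5)·!4 = 126·9 = 1134
Total = 362675.

362675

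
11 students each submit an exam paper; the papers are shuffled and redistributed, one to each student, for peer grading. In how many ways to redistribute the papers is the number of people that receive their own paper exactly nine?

55

Choose which 9 of the 11 are fixed: C(11,9) = 55.
The other 2 form a derangement: !2 = 1.
Total: 55 × 1 = 55.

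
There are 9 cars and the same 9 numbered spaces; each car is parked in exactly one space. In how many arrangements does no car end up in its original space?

133496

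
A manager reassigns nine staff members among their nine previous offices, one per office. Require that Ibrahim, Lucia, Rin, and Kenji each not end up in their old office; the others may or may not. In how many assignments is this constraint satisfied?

229080

Let A_j be the event that the j-th constrained one is fixed. By inclusion-exclusion over the 4 events:
Σ_{j=0}^{4} (-1)^j C(4,j)(9-j)!
= C(4,0)·9! - C(4,1)·8! + C(4,2)·7! - C(4,3)·6! + C(4,4)·5!
= 362880 - 161280 + 30240 - 2880 + 120
= 229080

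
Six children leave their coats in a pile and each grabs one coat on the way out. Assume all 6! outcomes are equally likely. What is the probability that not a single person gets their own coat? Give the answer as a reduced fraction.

Favorable outcomes: !6 = 265.
Total outcomes: 6! = 720.
Probability = 265/720 = 53/144.

53/144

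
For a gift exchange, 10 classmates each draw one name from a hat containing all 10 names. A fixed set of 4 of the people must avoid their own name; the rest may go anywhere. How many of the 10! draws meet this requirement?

2399760

Let A_j be the event that the j-th constrained one is fixed. By inclusion-exclusion over the 4 events:
Σ_{j=0}^{4} (-1)^j C(4,j)(10-j)!
= C(4,0)·10! - C(4,1)·9! + C(4,2)·8! - C(4,3)·7! + C(4,4)·6!
= 3628800 - 1451520 + 241920 - 20160 + 720
= 2399760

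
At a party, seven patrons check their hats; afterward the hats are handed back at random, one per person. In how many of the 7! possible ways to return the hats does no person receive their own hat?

1854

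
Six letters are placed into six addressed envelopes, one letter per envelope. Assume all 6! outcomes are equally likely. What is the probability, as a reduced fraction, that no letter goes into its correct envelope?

53/144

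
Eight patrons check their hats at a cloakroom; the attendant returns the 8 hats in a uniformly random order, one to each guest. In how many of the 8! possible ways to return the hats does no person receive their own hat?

14833

The subfactorial !8 = [8!/e] (nearest integer).
8! = 40320, and 40320/e ≈ 14832.90, so !8 = 14833.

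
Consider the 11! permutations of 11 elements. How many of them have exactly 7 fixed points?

2970

Pick the 7 fixed positions: C(11,7) = 330 ways.
The remaining 4 must be deranged: !4 = 9.
Total: 330 × 9 = 2970.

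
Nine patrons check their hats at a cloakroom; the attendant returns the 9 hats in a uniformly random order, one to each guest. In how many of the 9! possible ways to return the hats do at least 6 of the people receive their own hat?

205

Sum C(9,i)·!(9-i) for i = 6..9:
  i=6: C(9,6)·!3 = 84·2 = 168
  i=7: C(9,7)·!2 = 36·1 = 36
  i=8: C(9,8)·!1 = 9·0 = 0
  i=9: C(9,9)·!0 = 1·1 = 1
Total = 205.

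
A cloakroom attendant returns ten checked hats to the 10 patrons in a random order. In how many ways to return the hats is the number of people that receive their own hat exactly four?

Choose which 4 of the 10 are fixed: C(10,4) = 210.
The other 6 form a derangement: !6 = 265.
Total: 210 × 265 = 55650.

55650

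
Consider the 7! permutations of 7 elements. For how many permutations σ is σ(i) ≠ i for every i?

!7 is the nearest integer to 7!/e.
7! = 5040, and 5040/e ≈ 1854.11, so !7 = 1854.

1854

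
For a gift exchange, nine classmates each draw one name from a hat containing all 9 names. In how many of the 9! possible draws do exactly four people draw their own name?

Pick the 4 fixed positions: C(9,4) = 126 ways.
The other 5 form a derangement: !5 = 44.
Total: 126 × 44 = 5544.

5544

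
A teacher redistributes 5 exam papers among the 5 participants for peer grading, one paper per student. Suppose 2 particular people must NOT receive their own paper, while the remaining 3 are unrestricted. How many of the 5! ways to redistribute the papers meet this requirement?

Inclusion-exclusion on the 2 forbidden self-matches:
Σ_{j=0}^{2} (-1)^j C(2,j)(5-j)!
= C(2,0)·5! - C(2,1)·4! + C(2,2)·3!
= 120 - 48 + 6
= 78

78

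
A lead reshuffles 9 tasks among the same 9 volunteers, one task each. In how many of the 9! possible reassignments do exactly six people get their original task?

Pick the 6 fixed positions: C(9,6) = 84 ways.
The remaining 3 must be deranged: !3 = 2.
Total: 84 × 2 = 168.

168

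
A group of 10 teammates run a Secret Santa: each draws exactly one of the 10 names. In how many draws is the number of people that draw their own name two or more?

958879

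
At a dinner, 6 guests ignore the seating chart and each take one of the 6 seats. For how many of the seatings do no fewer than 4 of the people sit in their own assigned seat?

16

Sum C(6,i)·!(6-i) for i = 4..6:
  i=4: C(6,4)·!2 = 15·1 = 15
  i=5: C(6,5)·!1 = 6·0 = 0
  i=6: C(6,6)·!0 = 1·1 = 1
Total = 16.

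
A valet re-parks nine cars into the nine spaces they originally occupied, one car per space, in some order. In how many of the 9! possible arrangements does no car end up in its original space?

Use !n = (n-1)(!(n-1) + !(n-2)).
!9 = 8·(14833 + 1854) = 8·16687 = 133496

133496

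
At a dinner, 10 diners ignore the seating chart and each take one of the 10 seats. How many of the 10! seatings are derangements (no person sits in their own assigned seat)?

1334961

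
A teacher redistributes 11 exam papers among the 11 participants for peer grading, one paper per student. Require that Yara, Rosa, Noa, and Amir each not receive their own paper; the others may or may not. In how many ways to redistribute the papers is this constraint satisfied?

27422640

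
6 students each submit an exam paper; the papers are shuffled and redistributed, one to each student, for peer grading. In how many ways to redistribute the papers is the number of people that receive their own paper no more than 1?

529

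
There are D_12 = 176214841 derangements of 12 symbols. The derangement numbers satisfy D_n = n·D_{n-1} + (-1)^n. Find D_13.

D_13 = 13·176214841 - 1 = 2290792932.

2290792932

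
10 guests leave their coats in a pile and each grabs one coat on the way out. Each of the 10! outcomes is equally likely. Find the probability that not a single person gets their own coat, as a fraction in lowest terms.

16481/44800

Favorable outcomes: !10 = 1334961.
Total outcomes: 10! = 3628800.
Probability = 1334961/3628800 = 16481/44800.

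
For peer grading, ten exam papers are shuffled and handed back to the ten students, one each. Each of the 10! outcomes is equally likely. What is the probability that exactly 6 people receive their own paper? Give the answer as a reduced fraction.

Favorable outcomes: C(10,6)·!4 = 210·9 = 1890.
Total outcomes: 10! = 3628800.
Probability = 1890/3628800 = 1/1920.

1/1920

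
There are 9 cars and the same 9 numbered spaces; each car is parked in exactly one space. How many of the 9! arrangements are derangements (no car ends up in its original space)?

133496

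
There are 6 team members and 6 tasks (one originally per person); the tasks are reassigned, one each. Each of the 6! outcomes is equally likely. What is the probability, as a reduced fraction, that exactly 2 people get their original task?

Favorable outcomes: C(6,2)·!4 = 15·9 = 135.
Total outcomes: 6! = 720.
Probability = 135/720 = 3/16.

3/16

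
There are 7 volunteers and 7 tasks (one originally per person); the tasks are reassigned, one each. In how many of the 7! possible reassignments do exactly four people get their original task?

Choose which 4 of the 7 are fixed: C(7,4) = 35.
The remaining 3 must be deranged: !3 = 2.
Total: 35 × 2 = 70.

70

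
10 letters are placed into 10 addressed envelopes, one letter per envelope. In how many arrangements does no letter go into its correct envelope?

1334961

!10 = 10! · Σ_{k=0}^{10} (-1)^k/k!
= 10! - 10!/1! + 10!/2! - 10!/3! + 10!/4! - 10!/5! + 10!/6! - 10!/7! + 10!/8! - 10!/9! + 10!/10!
= 3628800 - 3628800 + 1814400 - 604800 + 151200 - 30240 + 5040 - 720 + 90 - 10 + 1
= 1334961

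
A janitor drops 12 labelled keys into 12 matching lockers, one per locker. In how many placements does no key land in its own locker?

176214841

By inclusion-exclusion, !12 = Σ (-1)^k · 12!/k! for k=0..12
= 12! - 12!/1! + 12!/2! - 12!/3! + 12!/4! - 12!/5! + 12!/6! - 12!/7! + 12!/8! - 12!/9! + 12!/10! - 12!/11! + 12!/12!
= 479001600 - 479001600 + 239500800 - 79833600 + 19958400 - 3991680 + 665280 - 95040 + 11880 - 1320 + 132 - 12 + 1
= 176214841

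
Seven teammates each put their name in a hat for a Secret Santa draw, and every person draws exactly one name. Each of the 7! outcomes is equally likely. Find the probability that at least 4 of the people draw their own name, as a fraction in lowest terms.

Favorable outcomes: Σ_{i≥4} C(7,i)·!(7-i) = 35·2 + 21·1 + 7·0 + 1·1 = 92.
Total outcomes: 7! = 5040.
Probability = 92/5040 = 23/1260.

23/1260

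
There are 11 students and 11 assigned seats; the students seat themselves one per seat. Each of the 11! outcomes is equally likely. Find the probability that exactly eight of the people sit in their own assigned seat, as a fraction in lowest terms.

1/120960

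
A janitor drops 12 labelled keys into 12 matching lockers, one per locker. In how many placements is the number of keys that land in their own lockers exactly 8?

4455

Pick the 8 fixed positions: C(12,8) = 495 ways.
The remaining 4 must be deranged: !4 = 9.
Total: 495 × 9 = 4455.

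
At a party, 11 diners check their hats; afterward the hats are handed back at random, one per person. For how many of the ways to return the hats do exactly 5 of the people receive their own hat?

Choose which 5 of the 11 are fixed: C(11,5) = 462.
The remaining 6 must be deranged: !6 = 265.
Total: 462 × 265 = 122430.

122430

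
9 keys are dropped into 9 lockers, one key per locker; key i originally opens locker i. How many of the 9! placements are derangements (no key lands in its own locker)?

Recurrence: !9 = 9·!8 + (-1)^9.
!9 = 9·14833 - 1 = 133496

133496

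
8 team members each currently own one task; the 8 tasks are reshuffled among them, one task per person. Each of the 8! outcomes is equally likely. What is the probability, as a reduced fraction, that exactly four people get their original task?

1/64

Favorable outcomes: C(8,4)·!4 = 70·9 = 630.
Total outcomes: 8! = 40320.
Probability = 630/40320 = 1/64.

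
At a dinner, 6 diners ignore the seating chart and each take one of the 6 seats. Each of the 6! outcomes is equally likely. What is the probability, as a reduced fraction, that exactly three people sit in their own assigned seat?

1/18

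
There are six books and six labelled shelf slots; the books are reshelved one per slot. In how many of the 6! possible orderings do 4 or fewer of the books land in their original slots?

# with exactly i fixed is C(6,i)·!(6-i); sum over i=0..4:
  i=0: C(6,0)·!6 = 1·265 = 265
  i=1: C(6,1)·!5 = 6·44 = 264
  i=2: C(6,2)·!4 = 15·9 = 135
  i=3: C(6,3)·!3 = 20·2 = 40
  i=4: C(6,4)·!2 = 15·1 = 15
Total = 719.

719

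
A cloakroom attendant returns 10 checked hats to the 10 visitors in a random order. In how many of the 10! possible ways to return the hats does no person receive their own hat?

!10 = 10! · Σ_{k=0}^{10} (-1)^k/k!
= 10! - 10!/1! + 10!/2! - 10!/3! + 10!/4! - 10!/5! + 10!/6! - 10!/7! + 10!/8! - 10!/9! + 10!/10!
= 3628800 - 3628800 + 1814400 - 604800 + 151200 - 30240 + 5040 - 720 + 90 - 10 + 1
= 1334961

1334961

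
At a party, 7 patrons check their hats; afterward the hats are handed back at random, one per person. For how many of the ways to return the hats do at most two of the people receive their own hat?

4633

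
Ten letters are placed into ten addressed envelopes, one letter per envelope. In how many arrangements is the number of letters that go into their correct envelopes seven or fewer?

3628754

# with exactly i fixed is C(10,i)·!(10-i); sum over i=0..7:
  i=0: C(10,0)·!10 = 1·1334961 = 1334961
  i=1: C(10,1)·!9 = 10·133496 = 1334960
  i=2: C(10,2)·!8 = 45·14833 = 667485
  i=3: C(10,3)·!7 = 120·1854 = 222480
  i=4: C(10,4)·!6 = 210·265 = 55650
  i=5: C(10,5)·!5 = 252·44 = 11088
  i=6: C(10,6)·!4 = 210·9 = 1890
  i=7: C(10,7)·!3 = 120·2 = 240
Total = 3628754.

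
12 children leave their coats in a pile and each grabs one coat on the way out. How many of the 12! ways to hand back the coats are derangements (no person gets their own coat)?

!12 = 12! · Σ_{k=0}^{12} (-1)^k/k!
= 12! - 12!/1! + 12!/2! - 12!/3! + 12!/4! - 12!/5! + 12!/6! - 12!/7! + 12!/8! - 12!/9! + 12!/10! - 12!/11! + 12!/12!
= 479001600 - 479001600 + 239500800 - 79833600 + 19958400 - 3991680 + 665280 - 95040 + 11880 - 1320 + 132 - 12 + 1
= 176214841

176214841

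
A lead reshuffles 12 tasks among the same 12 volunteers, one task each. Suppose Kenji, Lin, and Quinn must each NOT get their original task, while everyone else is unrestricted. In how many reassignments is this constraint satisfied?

369774720

Let A_j be the event that the j-th constrained one is fixed. By inclusion-exclusion over the 3 events:
Σ_{j=0}^{3} (-1)^j C(3,j)(12-j)!
= C(3,0)·12! - C(3,1)·11! + C(3,2)·10! - C(3,3)·9!
= 479001600 - 119750400 + 10886400 - 362880
= 369774720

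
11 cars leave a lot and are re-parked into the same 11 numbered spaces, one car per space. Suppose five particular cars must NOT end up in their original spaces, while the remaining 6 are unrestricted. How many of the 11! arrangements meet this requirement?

25022880

Let A_j be the event that the j-th constrained one is fixed. By inclusion-exclusion over the 5 events:
Σ_{j=0}^{5} (-1)^j C(5,j)(11-j)!
= C(5,0)·11! - C(5,1)·10! + C(5,2)·9! - C(5,3)·8! + C(5,4)·7! - C(5,5)·6!
= 39916800 - 18144000 + 3628800 - 403200 + 25200 - 720
= 25022880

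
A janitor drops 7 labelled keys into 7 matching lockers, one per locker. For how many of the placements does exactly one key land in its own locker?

1855

Pick the single fixed position: C(7,1) = 7 ways.
The other 6 form a derangement: !6 = 265.
Total: 7 × 265 = 1855.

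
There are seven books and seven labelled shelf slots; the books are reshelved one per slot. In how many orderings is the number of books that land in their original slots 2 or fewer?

Sum C(7,i)·!(7-i) for i = 0..2:
  i=0: C(7,0)·!7 = 1·1854 = 1854
  i=1: C(7,1)·!6 = 7·265 = 1855
  i=2: C(7,2)·!5 = 21·44 = 924
Total = 4633.

4633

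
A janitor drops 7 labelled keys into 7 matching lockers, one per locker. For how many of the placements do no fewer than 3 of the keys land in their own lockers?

407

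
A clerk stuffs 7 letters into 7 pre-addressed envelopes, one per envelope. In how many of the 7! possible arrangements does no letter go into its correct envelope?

1854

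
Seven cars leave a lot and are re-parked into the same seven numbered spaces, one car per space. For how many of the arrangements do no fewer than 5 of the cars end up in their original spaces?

22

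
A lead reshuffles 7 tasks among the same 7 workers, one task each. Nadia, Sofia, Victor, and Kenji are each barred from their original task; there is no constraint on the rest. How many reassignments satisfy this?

2790

Let A_j be the event that the j-th constrained one is fixed. By inclusion-exclusion over the 4 events:
Σ_{j=0}^{4} (-1)^j C(4,j)(7-j)!
= C(4,0)·7! - C(4,1)·6! + C(4,2)·5! - C(4,3)·4! + C(4,4)·3!
= 5040 - 2880 + 720 - 96 + 6
= 2790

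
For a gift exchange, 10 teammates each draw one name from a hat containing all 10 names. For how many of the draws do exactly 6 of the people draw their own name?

Choose which 6 of the 10 are fixed: C(10,6) = 210.
The other 4 form a derangement: !4 = 9.
Total: 210 × 9 = 1890.

1890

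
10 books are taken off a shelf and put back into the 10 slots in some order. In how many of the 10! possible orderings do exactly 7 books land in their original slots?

240

Pick the 7 fixed positions: C(10,7) = 120 ways.
The other 3 form a derangement: !3 = 2.
Total: 120 × 2 = 240.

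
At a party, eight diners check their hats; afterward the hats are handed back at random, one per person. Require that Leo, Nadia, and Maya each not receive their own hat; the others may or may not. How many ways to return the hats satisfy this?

Let A_j be the event that the j-th constrained one is fixed. By inclusion-exclusion over the 3 events:
Σ_{j=0}^{3} (-1)^j C(3,j)(8-j)!
= C(3,0)·8! - C(3,1)·7! + C(3,2)·6! - C(3,3)·5!
= 40320 - 15120 + 2160 - 120
= 27240

27240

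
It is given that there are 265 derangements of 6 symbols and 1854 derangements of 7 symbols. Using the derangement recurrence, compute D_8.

14833

D_8 = (8-1)·(D_7 + D_6) = 7·(1854 + 265) = 7·2119 = 14833.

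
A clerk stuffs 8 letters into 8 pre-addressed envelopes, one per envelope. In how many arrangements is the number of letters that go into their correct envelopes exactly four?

Choose which 4 of the 8 are fixed: C(8,4) = 70.
The remaining 4 must be deranged: !4 = 9.
Total: 70 × 9 = 630.

630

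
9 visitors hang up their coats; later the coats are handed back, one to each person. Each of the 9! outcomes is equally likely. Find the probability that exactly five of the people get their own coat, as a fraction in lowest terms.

1/320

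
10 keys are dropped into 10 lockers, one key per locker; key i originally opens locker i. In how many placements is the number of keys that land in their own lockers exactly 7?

240

Pick the 7 fixed positions: C(10,7) = 120 ways.
The remaining 3 must be deranged: !3 = 2.
Total: 120 × 2 = 240.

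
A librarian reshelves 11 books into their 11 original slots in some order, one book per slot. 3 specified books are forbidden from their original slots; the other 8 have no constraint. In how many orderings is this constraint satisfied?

30078720

Inclusion-exclusion on the 3 forbidden self-matches:
Σ_{j=0}^{3} (-1)^j C(3,j)(11-j)!
= C(3,0)·11! - C(3,1)·10! + C(3,2)·9! - C(3,3)·8!
= 39916800 - 10886400 + 1088640 - 40320
= 30078720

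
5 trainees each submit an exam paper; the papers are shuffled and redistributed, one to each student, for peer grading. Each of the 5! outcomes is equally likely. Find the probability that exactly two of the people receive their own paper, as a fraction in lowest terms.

1/6

Favorable outcomes: C(5,2)·!3 = 10·2 = 20.
Total outcomes: 5! = 120.
Probability = 20/120 = 1/6.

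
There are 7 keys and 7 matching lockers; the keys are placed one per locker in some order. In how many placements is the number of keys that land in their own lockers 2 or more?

Sum C(7,i)·!(7-i) for i = 2..7:
  i=2: C(7,2)·!5 = 21·44 = 924
  i=3: C(7,3)·!4 = 35·9 = 315
  i=4: C(7,4)·!3 = 35·2 = 70
  i=5: C(7,5)·!2 = 21·1 = 21
  i=6: C(7,6)·!1 = 7·0 = 0
  i=7: C(7,7)·!0 = 1·1 = 1
Total = 1331.

1331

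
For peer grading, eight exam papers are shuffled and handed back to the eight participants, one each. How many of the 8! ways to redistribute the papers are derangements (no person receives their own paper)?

Recurrence: !8 = 7·(!7 + !6).
!8 = 7·(1854 + 265) = 7·2119 = 14833

14833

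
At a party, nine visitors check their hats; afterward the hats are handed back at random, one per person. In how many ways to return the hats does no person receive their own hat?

The subfactorial !9 = [9!/e] (nearest integer).
9! = 362880, and 362880/e ≈ 133496.09, so !9 = 133496.

133496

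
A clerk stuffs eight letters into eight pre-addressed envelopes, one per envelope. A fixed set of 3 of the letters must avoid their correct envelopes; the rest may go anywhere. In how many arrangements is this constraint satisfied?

27240

Inclusion-exclusion on the 3 forbidden self-matches:
Σ_{j=0}^{3} (-1)^j C(3,j)(8-j)!
= C(3,0)·8! - C(3,1)·7! + C(3,2)·6! - C(3,3)·5!
= 40320 - 15120 + 2160 - 120
= 27240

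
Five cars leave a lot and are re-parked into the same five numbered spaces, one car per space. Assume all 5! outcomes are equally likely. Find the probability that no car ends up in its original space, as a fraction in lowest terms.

11/30

Favorable outcomes: !5 = 44.
Total outcomes: 5! = 120.
Probability = 44/120 = 11/30.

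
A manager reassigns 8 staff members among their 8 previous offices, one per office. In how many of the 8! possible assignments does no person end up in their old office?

The number of derangements of 8 is !8 = Σ_{k=0}^{8} (-1)^k·8!/k!
= 8! - 8!/1! + 8!/2! - 8!/3! + 8!/4! - 8!/5! + 8!/6! - 8!/7! + 8!/8!
= 40320 - 40320 + 20160 - 6720 + 1680 - 336 + 56 - 8 + 1
= 14833

14833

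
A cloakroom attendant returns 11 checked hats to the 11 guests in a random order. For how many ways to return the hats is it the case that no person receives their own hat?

14684570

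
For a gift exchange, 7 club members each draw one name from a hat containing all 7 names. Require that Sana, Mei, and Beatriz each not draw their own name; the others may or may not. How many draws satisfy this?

Inclusion-exclusion on the 3 forbidden self-matches:
Σ_{j=0}^{3} (-1)^j C(3,j)(7-j)!
= C(3,0)·7! - C(3,1)·6! + C(3,2)·5! - C(3,3)·4!
= 5040 - 2160 + 360 - 24
= 3216

3216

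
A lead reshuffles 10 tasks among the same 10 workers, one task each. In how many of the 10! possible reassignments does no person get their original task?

1334961

Use !n = (n-1)(!(n-1) + !(n-2)).
!10 = 9·(133496 + 14833) = 9·148329 = 1334961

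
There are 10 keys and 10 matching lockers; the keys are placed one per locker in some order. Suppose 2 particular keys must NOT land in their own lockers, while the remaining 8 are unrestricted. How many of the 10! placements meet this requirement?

Let A_j be the event that the j-th constrained one is fixed. By inclusion-exclusion over the 2 events:
Σ_{j=0}^{2} (-1)^j C(2,j)(10-j)!
= C(2,0)·10! - C(2,1)·9! + C(2,2)·8!
= 3628800 - 725760 + 40320
= 2943360

2943360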